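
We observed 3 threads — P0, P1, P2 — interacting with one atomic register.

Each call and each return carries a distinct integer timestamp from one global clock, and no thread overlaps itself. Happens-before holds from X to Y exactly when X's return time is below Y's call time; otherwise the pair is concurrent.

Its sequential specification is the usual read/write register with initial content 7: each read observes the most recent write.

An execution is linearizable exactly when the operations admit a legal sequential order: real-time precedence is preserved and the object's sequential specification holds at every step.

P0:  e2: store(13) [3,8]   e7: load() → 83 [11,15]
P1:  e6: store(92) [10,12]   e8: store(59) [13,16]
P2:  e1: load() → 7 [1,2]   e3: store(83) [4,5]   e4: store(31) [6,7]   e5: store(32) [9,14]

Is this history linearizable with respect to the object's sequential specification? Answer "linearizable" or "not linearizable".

already the first 15 events (up to e7's response at time 15) admit no linearization; the first 14 still do
no legal order exists: 18 real-time-consistent candidates over 7 completed atomic register operations, all rejected
including or dropping the 1 pending operation (e8) in any combination fails
sample order e1, e2, e3, e4, e5, e6, e7 (pending dropped) stalls at step 7 — e7 load() → 83 has no legal effect
sample order e1, e2, e3, e4, e5, e7, e6 (pending dropped) stalls at step 6 — e7 load() → 83 has no legal effect

not linearizable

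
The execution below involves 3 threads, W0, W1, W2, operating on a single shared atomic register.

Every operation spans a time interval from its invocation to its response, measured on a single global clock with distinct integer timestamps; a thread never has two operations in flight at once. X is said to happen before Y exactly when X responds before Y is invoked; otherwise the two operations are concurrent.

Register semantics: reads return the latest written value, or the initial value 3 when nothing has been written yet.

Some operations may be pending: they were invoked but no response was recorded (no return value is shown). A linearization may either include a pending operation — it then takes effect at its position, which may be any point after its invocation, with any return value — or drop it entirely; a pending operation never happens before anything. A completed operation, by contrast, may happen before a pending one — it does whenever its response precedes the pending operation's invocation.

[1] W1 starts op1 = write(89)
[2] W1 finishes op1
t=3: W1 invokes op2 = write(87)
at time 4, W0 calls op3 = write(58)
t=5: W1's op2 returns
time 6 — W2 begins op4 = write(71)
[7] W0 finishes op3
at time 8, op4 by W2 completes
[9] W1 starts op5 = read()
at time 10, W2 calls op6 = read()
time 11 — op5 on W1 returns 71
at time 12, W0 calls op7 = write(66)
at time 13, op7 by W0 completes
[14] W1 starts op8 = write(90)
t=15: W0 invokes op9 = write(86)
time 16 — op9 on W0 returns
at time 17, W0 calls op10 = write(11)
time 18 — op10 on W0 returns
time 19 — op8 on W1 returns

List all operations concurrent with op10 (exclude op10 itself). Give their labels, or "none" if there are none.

op6, op8

concurrent with op10 ([17,18]): every op whose interval crosses 17..18
op1 [1,2]: before
op2 [3,5]: before
op3 [4,7]: before
op4 [6,8]: before
op5 [9,11]: before
op6 [10,…): concurrent
op7 [12,13]: before
op8 [14,19]: concurrent
op9 [15,16]: before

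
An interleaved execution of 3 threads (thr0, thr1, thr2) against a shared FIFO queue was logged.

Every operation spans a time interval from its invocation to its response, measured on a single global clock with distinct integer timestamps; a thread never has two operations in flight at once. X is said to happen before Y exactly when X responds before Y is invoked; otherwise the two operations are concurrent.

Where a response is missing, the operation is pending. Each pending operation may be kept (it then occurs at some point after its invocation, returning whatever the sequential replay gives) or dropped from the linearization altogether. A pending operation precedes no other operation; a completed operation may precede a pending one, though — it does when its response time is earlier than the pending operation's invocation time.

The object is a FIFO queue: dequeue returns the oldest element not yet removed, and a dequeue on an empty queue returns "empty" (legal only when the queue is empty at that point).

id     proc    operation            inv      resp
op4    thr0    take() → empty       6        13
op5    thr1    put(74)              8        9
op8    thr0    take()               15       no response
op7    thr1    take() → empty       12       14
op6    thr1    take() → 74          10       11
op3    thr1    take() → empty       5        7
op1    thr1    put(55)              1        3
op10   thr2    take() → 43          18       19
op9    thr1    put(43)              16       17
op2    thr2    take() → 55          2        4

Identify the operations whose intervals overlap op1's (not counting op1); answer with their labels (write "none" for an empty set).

op2

op1 spans [1,3]: anything still running between times 1 and 3 counts as concurrent
op2 [2,4]: concurrent
op3 [5,7]: after
op4 [6,13]: after
op5 [8,9]: after
op6 [10,11]: after
op7 [12,14]: after
op8 [15,…): after
op9 [16,17]: after
op10 [18,19]: after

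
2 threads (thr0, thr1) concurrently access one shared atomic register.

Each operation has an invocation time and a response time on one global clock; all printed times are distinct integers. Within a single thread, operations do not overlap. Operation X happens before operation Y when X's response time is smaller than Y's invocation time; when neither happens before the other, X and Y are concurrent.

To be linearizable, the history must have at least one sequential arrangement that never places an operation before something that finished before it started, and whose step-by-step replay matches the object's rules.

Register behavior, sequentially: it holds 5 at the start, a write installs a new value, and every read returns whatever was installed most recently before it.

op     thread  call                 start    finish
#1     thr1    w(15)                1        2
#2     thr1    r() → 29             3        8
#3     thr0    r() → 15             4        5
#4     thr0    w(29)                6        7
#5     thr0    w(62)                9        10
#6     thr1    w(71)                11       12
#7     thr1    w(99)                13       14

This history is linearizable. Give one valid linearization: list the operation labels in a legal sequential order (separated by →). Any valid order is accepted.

1. #1 w(15), leaving value 15
2. #3 r() → 15, leaving value 15
3. #4 w(29), leaving value 29
4. #2 r() → 29, leaving value 29
5. #5 w(62), leaving value 62
6. #6 w(71), leaving value 71
7. #7 w(99), leaving value 99

#1 → #3 → #4 → #2 → #5 → #6 → #7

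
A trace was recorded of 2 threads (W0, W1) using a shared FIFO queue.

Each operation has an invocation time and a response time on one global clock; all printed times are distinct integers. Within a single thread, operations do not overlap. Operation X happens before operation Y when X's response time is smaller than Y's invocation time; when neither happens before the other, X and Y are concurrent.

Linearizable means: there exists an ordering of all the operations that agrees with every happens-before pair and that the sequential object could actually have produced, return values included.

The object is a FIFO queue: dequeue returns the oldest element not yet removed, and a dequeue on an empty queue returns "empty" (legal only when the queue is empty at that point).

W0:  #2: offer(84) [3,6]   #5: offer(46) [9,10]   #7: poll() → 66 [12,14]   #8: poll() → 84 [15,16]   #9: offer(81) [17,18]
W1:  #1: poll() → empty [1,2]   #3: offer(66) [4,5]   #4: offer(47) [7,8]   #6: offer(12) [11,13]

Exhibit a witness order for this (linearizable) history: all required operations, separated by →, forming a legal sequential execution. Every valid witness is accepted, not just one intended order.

after step 1 (#1 poll() → empty): queue <>
after step 2 (#3 offer(66)): queue <66>
after step 3 (#2 offer(84)): queue <66,84>
after step 4 (#4 offer(47)): queue <66,84,47>
after step 5 (#5 offer(46)): queue <66,84,47,46>
after step 6 (#6 offer(12)): queue <66,84,47,46,12>
after step 7 (#7 poll() → 66): queue <84,47,46,12>
after step 8 (#8 poll() → 84): queue <47,46,12>
after step 9 (#9 offer(81)): queue <47,46,12,81>

#1 → #3 → #2 → #4 → #5 → #6 → #7 → #8 → #9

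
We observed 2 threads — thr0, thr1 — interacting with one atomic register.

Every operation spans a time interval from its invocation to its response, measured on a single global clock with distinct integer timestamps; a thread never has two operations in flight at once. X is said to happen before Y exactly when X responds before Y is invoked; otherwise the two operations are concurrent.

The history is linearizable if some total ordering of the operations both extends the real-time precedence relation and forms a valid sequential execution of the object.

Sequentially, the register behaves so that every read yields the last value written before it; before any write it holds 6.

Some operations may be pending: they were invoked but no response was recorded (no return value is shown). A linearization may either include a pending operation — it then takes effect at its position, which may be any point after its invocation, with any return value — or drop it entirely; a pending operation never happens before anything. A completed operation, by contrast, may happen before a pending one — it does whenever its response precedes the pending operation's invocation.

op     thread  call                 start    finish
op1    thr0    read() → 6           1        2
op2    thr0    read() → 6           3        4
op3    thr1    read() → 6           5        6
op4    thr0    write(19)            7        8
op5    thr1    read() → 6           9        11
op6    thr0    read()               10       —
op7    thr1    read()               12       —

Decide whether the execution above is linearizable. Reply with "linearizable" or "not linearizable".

not linearizable

events 1..10 are fine; event 11 — the response of op5 at time 11 — makes the prefix non-linearizable
the sole real-time-consistent order of 5 completed operations fails the atomic register replay
including or dropping the 1 pending operation (op6) in any combination fails
take op1, op2, op3, op4, op5 (pending dropped): step 5 already fails, because op5 read() → 6 cannot occur there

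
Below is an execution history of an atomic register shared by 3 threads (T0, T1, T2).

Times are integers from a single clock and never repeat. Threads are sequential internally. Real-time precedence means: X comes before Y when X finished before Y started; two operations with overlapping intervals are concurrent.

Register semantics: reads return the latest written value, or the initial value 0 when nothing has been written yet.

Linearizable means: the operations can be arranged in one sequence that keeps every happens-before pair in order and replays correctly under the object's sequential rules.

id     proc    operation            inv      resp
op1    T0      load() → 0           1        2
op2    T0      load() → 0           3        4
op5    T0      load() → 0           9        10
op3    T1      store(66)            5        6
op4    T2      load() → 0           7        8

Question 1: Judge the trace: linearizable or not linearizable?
events 1..7 are fine; event 8 — the response of op4 at time 8 — makes the prefix non-linearizable
exhaustive check: the 4 completed atomic register ops admit one real-time order; illegal
e.g. op1, op2, op3, op4: illegal at step 4, since op4 load() → 0 cannot apply there

not linearizable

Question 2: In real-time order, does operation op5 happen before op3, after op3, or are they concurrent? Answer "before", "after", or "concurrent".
Answer: after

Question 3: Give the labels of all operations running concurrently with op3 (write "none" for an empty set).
Answer: none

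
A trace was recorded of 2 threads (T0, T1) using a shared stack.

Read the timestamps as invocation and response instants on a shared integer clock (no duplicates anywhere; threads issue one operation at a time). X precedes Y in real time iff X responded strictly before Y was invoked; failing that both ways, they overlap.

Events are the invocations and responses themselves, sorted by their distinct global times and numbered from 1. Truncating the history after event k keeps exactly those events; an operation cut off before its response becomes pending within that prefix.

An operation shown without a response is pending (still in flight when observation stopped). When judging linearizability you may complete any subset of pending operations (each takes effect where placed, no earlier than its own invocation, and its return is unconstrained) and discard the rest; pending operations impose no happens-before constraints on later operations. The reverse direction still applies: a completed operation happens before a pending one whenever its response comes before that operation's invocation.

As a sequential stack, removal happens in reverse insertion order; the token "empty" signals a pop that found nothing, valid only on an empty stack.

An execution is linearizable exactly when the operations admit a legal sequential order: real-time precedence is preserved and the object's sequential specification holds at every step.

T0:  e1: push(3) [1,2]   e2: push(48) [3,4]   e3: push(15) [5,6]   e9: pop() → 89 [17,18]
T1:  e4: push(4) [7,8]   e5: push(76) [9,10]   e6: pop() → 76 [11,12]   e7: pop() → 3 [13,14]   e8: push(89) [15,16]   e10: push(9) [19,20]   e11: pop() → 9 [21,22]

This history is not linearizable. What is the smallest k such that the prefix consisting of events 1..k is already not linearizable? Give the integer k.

events 1..13 are linearizable, e.g. via e1, e2, e3, e4, e5, e6:
step 1: e1 push(3) — stack <3>
step 2: e2 push(48) — stack <3,48>
step 3: e3 push(15) — stack <3,48,15>
step 4: e4 push(4) — stack <3,48,15,4>
step 5: e5 push(76) — stack <3,48,15,4,76>
step 6: e6 pop() → 76 — stack <3,48,15,4>
adding event 14 (e7 responds at 14) leaves no legal real-time order
one such order, e1, e2, e3, e4, e5, e6, e7, breaks at step 7 where e7 pop() → 3 is illegal

14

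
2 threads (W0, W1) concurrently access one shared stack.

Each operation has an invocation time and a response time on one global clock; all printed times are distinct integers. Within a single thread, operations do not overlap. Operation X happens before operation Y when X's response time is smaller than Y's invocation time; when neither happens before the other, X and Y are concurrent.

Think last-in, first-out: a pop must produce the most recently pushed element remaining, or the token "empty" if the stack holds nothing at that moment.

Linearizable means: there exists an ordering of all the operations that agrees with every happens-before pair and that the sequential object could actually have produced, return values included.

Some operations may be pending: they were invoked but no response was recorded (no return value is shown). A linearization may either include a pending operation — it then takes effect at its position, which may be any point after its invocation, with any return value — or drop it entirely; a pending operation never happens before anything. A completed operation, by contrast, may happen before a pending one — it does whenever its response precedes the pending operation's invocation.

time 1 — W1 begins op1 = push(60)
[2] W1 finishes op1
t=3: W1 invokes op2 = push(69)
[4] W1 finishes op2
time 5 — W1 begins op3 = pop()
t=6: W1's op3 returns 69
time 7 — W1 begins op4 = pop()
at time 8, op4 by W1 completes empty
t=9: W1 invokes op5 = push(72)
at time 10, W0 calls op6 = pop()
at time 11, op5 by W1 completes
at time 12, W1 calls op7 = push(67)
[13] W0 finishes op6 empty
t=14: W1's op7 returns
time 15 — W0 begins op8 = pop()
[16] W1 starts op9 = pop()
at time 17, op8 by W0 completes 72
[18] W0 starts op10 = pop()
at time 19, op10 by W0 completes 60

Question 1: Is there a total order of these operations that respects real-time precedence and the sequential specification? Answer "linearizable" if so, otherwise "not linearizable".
not linearizable

cut after 7 events: linearizable; cut after 8 events (op4 responds, time 8): not linearizable
a single order respects real time; the 4 completed stack operations fail replay along it
e.g. op1, op2, op3, op4: illegal at step 4, since op4 pop() → empty cannot apply there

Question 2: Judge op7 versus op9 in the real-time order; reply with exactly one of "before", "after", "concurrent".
Answer: before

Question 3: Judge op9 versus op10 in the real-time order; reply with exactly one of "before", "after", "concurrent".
Answer: concurrent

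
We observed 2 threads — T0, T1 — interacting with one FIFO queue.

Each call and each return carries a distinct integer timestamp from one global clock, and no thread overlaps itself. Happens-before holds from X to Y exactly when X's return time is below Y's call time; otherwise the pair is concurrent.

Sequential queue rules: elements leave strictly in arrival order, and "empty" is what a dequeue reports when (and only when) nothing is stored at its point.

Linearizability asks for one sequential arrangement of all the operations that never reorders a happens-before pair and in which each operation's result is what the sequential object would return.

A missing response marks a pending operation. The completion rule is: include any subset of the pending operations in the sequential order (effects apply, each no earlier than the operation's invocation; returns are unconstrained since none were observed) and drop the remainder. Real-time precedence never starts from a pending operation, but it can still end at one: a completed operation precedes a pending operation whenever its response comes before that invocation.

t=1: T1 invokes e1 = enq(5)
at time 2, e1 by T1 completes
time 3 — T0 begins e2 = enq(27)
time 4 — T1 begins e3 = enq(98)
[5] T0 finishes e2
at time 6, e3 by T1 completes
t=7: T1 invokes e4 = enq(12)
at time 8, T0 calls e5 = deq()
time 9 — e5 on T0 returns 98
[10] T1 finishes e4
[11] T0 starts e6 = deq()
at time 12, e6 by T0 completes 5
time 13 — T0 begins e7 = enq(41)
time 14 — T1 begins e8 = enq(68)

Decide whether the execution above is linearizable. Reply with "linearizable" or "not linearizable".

not linearizable

cut after 8 events: linearizable; cut after 9 events (e5 responds, time 9): not linearizable
2 orders of the 4 completed FIFO queue ops respect real time; none is legal
completion choices over the 1 pending operation (e4) were checked; none helps
for example e1, e2, e3, e5 (pending dropped) fails at step 4: e5 deq() → 98 is not legal there
for example e1, e3, e2, e5 (pending dropped) fails at step 4: e5 deq() → 98 is not legal there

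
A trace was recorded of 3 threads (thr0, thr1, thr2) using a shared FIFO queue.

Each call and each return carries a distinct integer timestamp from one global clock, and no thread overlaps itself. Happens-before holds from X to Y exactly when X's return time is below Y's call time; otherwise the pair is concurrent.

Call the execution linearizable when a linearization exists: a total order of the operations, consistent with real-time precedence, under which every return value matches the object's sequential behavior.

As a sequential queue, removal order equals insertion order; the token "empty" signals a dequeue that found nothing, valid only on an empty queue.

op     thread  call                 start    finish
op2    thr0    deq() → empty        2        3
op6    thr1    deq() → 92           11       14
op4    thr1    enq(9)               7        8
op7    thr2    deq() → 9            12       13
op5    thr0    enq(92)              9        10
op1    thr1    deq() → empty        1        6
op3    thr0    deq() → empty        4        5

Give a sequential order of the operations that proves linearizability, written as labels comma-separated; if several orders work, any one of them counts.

1. op1 deq() → empty, leaving queue <>
2. op2 deq() → empty, leaving queue <>
3. op3 deq() → empty, leaving queue <>
4. op4 enq(9), leaving queue <9>
5. op5 enq(92), leaving queue <9,92>
6. op7 deq() → 9, leaving queue <92>
7. op6 deq() → 92, leaving queue <>

op1, op2, op3, op4, op5, op7, op6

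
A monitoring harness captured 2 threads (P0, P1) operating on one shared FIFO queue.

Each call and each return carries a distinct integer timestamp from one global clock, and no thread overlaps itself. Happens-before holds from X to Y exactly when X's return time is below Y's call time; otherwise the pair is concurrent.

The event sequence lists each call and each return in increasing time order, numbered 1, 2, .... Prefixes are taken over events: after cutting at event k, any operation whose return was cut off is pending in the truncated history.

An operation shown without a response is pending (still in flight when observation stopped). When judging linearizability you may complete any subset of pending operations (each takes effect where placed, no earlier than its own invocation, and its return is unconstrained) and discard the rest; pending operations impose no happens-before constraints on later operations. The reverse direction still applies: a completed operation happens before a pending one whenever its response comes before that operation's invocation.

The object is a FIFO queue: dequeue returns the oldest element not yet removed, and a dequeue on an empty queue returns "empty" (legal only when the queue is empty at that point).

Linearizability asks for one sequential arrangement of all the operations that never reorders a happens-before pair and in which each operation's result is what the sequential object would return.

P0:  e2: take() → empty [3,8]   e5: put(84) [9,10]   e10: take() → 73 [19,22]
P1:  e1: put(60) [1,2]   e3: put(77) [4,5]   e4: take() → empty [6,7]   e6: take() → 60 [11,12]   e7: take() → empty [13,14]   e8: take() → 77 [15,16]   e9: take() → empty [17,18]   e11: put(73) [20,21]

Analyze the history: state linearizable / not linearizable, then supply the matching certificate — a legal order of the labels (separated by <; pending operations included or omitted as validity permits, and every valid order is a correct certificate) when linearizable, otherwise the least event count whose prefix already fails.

already the first 7 events (up to e4's response at time 7) admit no linearization; the first 6 still do
exhaustive check: the 3 completed FIFO queue ops admit one real-time order; illegal
completion choices over the 1 pending operation (e2) were checked; none helps
take e1, e3, e4 (pending dropped): step 3 already fails, because e4 take() → empty cannot occur there

not linearizable — minimal violating prefix: 7 events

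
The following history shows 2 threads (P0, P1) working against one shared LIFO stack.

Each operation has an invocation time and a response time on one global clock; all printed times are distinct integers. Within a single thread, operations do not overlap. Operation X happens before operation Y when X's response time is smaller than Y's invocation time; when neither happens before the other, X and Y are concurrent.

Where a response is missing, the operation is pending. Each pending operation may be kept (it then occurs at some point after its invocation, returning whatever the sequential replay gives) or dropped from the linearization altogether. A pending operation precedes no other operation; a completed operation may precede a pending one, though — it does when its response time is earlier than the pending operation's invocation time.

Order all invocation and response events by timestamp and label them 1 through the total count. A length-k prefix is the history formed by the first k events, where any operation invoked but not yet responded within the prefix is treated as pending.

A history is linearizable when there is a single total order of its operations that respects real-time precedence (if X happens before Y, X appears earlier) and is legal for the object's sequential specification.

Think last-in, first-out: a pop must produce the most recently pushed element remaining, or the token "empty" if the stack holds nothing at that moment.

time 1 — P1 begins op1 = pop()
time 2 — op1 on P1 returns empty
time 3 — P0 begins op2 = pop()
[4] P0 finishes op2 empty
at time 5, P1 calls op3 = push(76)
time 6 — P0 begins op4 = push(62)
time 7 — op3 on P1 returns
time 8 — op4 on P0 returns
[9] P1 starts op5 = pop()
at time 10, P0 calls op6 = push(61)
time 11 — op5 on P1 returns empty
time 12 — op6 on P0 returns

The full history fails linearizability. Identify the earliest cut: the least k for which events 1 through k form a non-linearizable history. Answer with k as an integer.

events 1..10 are linearizable; a witness order is op1, op2, op3, op4:
1. op1 pop() → empty, leaving stack <>
2. op2 pop() → empty, leaving stack <>
3. op3 push(76), leaving stack <76>
4. op4 push(62), leaving stack <76,62>
with event 11 included (op5 responding at time 11), all real-time-consistent orders fail
no completion choice of the 1 pending operation (op6) rescues it — every subset was tried
for example op1, op2, op3, op4, op5 (pending dropped) fails at step 5: op5 pop() → empty is not legal there
for example op1, op2, op4, op3, op5 (pending dropped) fails at step 5: op5 pop() → empty is not legal there

11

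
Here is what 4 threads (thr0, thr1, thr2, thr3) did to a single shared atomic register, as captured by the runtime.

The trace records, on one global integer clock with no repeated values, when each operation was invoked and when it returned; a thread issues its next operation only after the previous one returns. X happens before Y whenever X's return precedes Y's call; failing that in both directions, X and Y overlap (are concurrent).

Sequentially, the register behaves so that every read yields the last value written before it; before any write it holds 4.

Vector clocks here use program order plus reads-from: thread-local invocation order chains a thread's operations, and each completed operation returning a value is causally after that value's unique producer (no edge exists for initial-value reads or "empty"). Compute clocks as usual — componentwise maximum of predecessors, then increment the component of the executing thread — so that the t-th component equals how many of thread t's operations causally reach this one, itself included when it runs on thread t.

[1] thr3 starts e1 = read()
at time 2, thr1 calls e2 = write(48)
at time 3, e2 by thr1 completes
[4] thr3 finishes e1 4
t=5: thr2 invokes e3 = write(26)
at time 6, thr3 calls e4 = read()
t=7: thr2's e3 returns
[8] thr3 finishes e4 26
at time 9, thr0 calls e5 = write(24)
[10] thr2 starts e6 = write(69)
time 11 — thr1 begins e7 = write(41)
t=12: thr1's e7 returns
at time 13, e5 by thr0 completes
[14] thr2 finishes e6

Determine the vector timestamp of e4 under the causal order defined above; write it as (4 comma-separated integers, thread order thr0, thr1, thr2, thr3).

(0, 0, 1, 2)

VC(e1, invoked at 1): no causal predecessors; +1 on thr3 → (0, 0, 0, 1)
VC(e3, invoked at 5): no causal predecessors; +1 on thr2 → (0, 0, 1, 0)
VC(e2, invoked at 2): no causal predecessors; +1 on thr1 → (0, 1, 0, 0)
VC(e5, invoked at 9): no causal predecessors; +1 on thr0 → (1, 0, 0, 0)
invoked at 10, e6 merges VC(e3)=(0, 0, 1, 0) and bumps thr2's slot → (0, 0, 2, 0)
invoked at 11, e7 merges VC(e2)=(0, 1, 0, 0) and bumps thr1's slot → (0, 2, 0, 0)
invoked at 6, e4 merges VC(e1)=(0, 0, 0, 1), VC(e3)=(0, 0, 1, 0) and bumps thr3's slot → (0, 0, 1, 2)
target: VC(e4) = (0, 0, 1, 2)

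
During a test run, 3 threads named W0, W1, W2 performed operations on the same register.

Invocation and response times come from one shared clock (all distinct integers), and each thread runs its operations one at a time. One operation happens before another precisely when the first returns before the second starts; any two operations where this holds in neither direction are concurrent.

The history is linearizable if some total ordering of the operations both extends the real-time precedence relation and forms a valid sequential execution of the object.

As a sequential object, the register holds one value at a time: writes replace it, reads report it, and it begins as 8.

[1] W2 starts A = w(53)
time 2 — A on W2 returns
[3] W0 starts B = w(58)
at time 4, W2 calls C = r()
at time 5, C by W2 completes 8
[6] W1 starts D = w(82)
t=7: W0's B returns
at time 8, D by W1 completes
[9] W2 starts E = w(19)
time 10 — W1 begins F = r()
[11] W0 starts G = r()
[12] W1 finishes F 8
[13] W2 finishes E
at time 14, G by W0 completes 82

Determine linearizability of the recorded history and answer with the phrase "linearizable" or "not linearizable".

already the first 5 events (up to C's response at time 5) admit no linearization; the first 4 still do
one real-time candidate order over the 2 completed operations — the register replay rejects it
every completion of the 1 pending operation (B) was checked; none linearizes
sample order A, C (pending dropped) stalls at step 2 — C r() → 8 has no legal effect

not linearizable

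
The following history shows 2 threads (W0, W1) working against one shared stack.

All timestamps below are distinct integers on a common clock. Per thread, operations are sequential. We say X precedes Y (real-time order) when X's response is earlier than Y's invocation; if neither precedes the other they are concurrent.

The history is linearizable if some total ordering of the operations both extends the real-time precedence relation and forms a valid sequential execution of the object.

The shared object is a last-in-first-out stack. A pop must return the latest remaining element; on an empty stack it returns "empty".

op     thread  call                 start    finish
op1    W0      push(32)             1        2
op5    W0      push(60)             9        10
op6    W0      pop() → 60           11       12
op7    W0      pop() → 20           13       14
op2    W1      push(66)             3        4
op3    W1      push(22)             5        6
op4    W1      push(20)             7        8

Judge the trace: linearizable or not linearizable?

a witness: op1, op2, op3, op4, op5, op6, op7
1. op1 push(32), leaving stack <32>
2. op2 push(66), leaving stack <32,66>
3. op3 push(22), leaving stack <32,66,22>
4. op4 push(20), leaving stack <32,66,22,20>
5. op5 push(60), leaving stack <32,66,22,20,60>
6. op6 pop() → 60, leaving stack <32,66,22,20>
7. op7 pop() → 20, leaving stack <32,66,22>

linearizable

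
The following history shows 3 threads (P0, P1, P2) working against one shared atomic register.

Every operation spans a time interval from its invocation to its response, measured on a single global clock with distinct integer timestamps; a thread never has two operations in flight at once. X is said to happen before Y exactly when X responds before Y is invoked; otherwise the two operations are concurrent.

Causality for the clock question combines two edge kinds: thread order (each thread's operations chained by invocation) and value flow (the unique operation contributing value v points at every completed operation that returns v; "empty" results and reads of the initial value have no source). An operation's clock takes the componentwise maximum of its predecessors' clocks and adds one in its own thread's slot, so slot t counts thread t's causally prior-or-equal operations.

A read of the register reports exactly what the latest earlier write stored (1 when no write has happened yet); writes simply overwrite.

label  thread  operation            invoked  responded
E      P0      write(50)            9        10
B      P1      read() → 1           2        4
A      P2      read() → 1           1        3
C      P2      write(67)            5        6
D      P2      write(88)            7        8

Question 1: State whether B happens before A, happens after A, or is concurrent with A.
concurrent

B spans [2,4], A spans [1,3]
the intervals overlap in both directions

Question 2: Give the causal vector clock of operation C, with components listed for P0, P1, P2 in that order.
(0, 0, 2)

invoked at 1, A has no predecessors; its own P2 bump gives (0, 0, 1)
invoked at 2, B has no predecessors; its own P1 bump gives (0, 1, 0)
invoked at 9, E has no predecessors; its own P0 bump gives (1, 0, 0)
invoked at 5, C merges VC(A)=(0, 0, 1) and bumps P2's slot → (0, 0, 2)
invoked at 7, D merges VC(C)=(0, 0, 2) and bumps P2's slot → (0, 0, 3)
target: VC(C) = (0, 0, 2)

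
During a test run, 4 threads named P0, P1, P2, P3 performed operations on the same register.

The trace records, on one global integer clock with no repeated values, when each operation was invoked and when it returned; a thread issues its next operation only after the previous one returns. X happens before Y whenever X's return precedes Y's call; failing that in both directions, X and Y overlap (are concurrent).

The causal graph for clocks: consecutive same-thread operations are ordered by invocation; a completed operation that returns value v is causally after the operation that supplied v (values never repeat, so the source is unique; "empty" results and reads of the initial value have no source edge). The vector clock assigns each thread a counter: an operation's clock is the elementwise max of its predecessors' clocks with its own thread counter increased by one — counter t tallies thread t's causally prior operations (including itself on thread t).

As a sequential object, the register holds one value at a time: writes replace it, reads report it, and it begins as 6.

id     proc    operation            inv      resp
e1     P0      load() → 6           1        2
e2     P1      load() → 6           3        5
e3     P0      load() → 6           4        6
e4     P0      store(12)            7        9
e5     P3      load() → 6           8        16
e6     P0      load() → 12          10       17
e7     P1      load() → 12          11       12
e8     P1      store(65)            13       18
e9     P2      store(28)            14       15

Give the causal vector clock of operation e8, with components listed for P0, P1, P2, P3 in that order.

(3, 3, 0, 0)

e5 (invocation 8): nothing precedes it; P3's component alone gives (0, 0, 0, 1)
e9 (invocation 14): nothing precedes it; P2's component alone gives (0, 0, 1, 0)
e2 (invocation 3): nothing precedes it; P1's component alone gives (0, 1, 0, 0)
e1 (invocation 1): nothing precedes it; P0's component alone gives (1, 0, 0, 0)
e3 (invocation 4): componentwise max over VC(e1)=(1, 0, 0, 0), +1 at P0, giving (2, 0, 0, 0)
e4 (invocation 7): componentwise max over VC(e3)=(2, 0, 0, 0), +1 at P0, giving (3, 0, 0, 0)
e6 (invocation 10): componentwise max over VC(e4)=(3, 0, 0, 0), +1 at P0, giving (4, 0, 0, 0)
e7 (invocation 11): componentwise max over VC(e2)=(0, 1, 0, 0), VC(e4)=(3, 0, 0, 0), +1 at P1, giving (3, 2, 0, 0)
e8 (invocation 13): componentwise max over VC(e7)=(3, 2, 0, 0), +1 at P1, giving (3, 3, 0, 0)
target: VC(e8) = (3, 3, 0, 0)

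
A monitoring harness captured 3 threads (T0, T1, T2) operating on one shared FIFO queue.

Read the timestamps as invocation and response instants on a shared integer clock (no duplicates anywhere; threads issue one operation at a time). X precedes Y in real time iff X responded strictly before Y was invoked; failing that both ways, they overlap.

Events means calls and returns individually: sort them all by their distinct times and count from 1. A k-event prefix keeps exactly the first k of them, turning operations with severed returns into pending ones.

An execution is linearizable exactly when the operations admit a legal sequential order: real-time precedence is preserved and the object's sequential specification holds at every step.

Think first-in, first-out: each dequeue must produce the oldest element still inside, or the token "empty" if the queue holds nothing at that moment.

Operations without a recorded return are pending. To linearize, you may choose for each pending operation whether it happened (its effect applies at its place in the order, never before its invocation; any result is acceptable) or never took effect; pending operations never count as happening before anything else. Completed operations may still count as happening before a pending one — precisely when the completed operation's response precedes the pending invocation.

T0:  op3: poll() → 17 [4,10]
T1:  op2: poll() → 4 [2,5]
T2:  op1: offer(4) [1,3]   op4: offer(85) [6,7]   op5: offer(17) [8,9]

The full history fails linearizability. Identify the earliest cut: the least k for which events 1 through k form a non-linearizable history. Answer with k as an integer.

10

one valid order for events 1..9 is op1, op2, op3, op4, op5:
1. op1 offer(4), leaving queue <4>
2. op2 poll() → 4, leaving queue <>
3. op3 poll() (pending, included), leaving queue <>
4. op4 offer(85), leaving queue <85>
5. op5 offer(17), leaving queue <85,17>
event 10 — op3's response, time 10 — after it, nothing linearizes
sample order op1, op2, op3, op4, op5 stalls at step 3 — op3 poll() → 17 has no legal effect
sample order op1, op2, op4, op3, op5 stalls at step 4 — op3 poll() → 17 has no legal effect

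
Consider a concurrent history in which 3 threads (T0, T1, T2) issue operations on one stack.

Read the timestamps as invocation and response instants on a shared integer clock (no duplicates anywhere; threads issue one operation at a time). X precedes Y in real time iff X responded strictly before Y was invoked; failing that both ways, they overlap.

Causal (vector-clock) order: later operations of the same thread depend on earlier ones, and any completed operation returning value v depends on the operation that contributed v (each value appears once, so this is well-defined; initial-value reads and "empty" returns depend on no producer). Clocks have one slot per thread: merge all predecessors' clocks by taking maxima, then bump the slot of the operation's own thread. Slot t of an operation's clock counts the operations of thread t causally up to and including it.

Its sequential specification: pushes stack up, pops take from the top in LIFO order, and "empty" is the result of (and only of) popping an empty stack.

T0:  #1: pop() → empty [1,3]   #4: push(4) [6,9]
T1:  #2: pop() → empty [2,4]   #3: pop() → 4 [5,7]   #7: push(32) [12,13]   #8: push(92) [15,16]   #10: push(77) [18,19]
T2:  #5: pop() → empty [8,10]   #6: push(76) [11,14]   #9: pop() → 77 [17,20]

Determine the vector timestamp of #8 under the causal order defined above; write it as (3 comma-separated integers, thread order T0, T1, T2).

no predecessors for #5 (invoked 8): T2 increments from zero → (0, 0, 1)
no predecessors for #2 (invoked 2): T1 increments from zero → (0, 1, 0)
no predecessors for #1 (invoked 1): T0 increments from zero → (1, 0, 0)
from VC(#5)=(0, 0, 1), #6 (invoked 11) maxes components and bumps T2 → (0, 0, 2)
from VC(#1)=(1, 0, 0), #4 (invoked 6) maxes components and bumps T0 → (2, 0, 0)
from VC(#2)=(0, 1, 0), VC(#4)=(2, 0, 0), #3 (invoked 5) maxes components and bumps T1 → (2, 2, 0)
from VC(#3)=(2, 2, 0), #7 (invoked 12) maxes components and bumps T1 → (2, 3, 0)
from VC(#7)=(2, 3, 0), #8 (invoked 15) maxes components and bumps T1 → (2, 4, 0)
from VC(#8)=(2, 4, 0), #10 (invoked 18) maxes components and bumps T1 → (2, 5, 0)
from VC(#6)=(0, 0, 2), VC(#10)=(2, 5, 0), #9 (invoked 17) maxes components and bumps T2 → (2, 5, 3)
target: VC(#8) = (2, 4, 0)

(2, 4, 0)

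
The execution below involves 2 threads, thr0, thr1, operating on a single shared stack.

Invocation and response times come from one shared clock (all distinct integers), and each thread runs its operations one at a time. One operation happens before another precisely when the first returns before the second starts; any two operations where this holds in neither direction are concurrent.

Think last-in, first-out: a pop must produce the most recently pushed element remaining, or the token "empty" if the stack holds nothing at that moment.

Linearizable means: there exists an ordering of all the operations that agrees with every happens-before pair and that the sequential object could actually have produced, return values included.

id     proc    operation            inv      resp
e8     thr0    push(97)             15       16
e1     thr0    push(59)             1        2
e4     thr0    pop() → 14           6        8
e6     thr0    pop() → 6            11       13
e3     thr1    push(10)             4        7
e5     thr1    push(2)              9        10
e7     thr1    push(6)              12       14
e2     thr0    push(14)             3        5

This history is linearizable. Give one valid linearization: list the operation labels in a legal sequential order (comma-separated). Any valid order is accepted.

e1, e2, e4, e3, e5, e7, e6, e8

step 1: e1 push(59) — stack <59>
step 2: e2 push(14) — stack <59,14>
step 3: e4 pop() → 14 — stack <59>
step 4: e3 push(10) — stack <59,10>
step 5: e5 push(2) — stack <59,10,2>
step 6: e7 push(6) — stack <59,10,2,6>
step 7: e6 pop() → 6 — stack <59,10,2>
step 8: e8 push(97) — stack <59,10,2,97>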